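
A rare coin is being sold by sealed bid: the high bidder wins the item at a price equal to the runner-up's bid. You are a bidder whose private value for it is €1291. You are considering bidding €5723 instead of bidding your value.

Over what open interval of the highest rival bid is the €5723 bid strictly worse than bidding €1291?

If the competing bid is below €1291, both bids win at the same price — no difference.
If it is above €5723, both bids lose — no difference.
If it lies strictly between €1291 and €5723, bidding your value loses (payoff 0) while bidding €5723 wins at a price above your value (payoff negative).
So the deviation strictly hurts on the open interval (€1291, €5723).
Truthful bidding weakly dominates here: raising your bid can only win items priced above your value, and lowering it can only forfeit items priced below.

(€1291, €5723)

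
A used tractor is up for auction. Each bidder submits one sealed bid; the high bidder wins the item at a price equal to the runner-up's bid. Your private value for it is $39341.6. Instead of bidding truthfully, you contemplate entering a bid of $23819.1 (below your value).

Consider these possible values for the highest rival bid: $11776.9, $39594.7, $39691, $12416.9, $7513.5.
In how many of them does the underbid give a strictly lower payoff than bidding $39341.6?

The deviation hurts exactly when the highest competing bid lies strictly between $23819.1 and $39341.6 — underbidding then forfeits a profitable win.
$11776.9: below both → same outcome either way.
$39594.7: above both → same outcome either way.
$39691: above both → same outcome either way.
$12416.9: below both → same outcome either way.
$7513.5: below both → same outcome either way.
Count: 0.

0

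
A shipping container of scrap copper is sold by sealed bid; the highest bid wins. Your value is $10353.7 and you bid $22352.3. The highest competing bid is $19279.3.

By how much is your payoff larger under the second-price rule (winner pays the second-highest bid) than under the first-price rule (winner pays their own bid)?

$3073

You have the highest bid, so you win under either rule.
Second-price: pay $19279.3 → payoff −$8925.6.
First-price: pay your own bid $22352.3 → payoff −$11998.6.
Difference = −$8925.6 − (−$11998.6) = $3073.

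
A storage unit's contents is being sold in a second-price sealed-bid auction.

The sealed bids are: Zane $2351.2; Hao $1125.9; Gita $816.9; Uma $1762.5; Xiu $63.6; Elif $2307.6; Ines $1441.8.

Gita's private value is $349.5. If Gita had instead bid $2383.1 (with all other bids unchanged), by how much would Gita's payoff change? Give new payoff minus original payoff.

The highest bid among the other bidders is $2351.2; Gita's bid doesn't change that.
Original bid $816.9: Gita is not highest (top rival bid is $2351.2); payoff $0.
Alternative bid $2383.1: Gita is highest, pays the top rival bid $2351.2; payoff $349.5 − $2351.2 = −$2001.7.
Change in payoff = −$2001.7 − ($0) = −$2001.7.

−$2001.7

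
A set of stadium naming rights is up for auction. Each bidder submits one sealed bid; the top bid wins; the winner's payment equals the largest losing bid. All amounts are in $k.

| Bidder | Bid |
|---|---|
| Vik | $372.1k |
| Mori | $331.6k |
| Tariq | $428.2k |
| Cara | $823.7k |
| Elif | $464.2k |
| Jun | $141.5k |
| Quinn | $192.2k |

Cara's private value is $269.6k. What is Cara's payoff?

−$194.6k

Highest bid: Cara at $823.7k, so Cara wins.
Second-highest bid: Elif at $464.2k — that is the price the winner pays.
Cara's payoff = value − price = $269.6k − $464.2k = −$194.6k.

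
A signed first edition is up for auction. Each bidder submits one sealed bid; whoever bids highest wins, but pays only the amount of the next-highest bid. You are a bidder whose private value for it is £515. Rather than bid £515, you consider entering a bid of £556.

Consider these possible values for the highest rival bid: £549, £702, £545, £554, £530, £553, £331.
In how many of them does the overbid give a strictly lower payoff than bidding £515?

5

The deviation hurts exactly when the highest competing bid lies strictly between £515 and £556 — overbidding then wins at a price above your value.
£549: inside the interval → strictly worse (loss £34).
£702: above both → same outcome either way.
£545: inside the interval → strictly worse (loss £30).
£554: inside the interval → strictly worse (loss £39).
£530: inside the interval → strictly worse (loss £15).
£553: inside the interval → strictly worse (loss £38).
£331: below both → same outcome either way.
Count: 5.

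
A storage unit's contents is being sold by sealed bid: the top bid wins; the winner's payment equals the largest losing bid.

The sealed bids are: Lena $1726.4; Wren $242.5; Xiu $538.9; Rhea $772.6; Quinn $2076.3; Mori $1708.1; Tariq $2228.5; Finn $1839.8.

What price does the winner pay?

Highest bid: Tariq at $2228.5, so Tariq wins.
Second-highest bid: Quinn at $2076.3 — that is the price the winner pays.

$2076.3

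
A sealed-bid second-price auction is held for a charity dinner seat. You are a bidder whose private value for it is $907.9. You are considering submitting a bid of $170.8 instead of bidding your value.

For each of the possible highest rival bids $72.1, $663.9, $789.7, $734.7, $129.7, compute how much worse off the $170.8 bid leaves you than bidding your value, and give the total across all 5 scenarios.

$535.4

The deviation costs you only when the competing bid falls strictly between $170.8 and $907.9; elsewhere both bids give the same outcome.
$72.1: outcomes coincide → loss $0.
$663.9: truthful payoff $244, deviation payoff $0 → loss $244.
$789.7: truthful payoff $118.2, deviation payoff $0 → loss $118.2.
$734.7: truthful payoff $173.2, deviation payoff $0 → loss $173.2.
$129.7: outcomes coincide → loss $0.
Total loss = $244 + $118.2 + $173.2 = $535.4.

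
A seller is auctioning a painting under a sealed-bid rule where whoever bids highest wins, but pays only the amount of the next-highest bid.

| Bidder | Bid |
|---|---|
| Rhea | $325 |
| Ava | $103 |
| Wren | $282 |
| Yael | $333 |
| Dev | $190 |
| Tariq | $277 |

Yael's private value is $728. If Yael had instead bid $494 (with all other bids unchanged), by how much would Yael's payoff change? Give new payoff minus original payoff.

$0

The highest bid among the other bidders is $325; Yael's bid doesn't change that.
Original bid $333: Yael is highest, pays the top rival bid $325; payoff $728 − $325 = $403.
Alternative bid $494: Yael is highest, pays the top rival bid $325; payoff $728 − $325 = $403.
Change in payoff = $403 − ($403) = $0.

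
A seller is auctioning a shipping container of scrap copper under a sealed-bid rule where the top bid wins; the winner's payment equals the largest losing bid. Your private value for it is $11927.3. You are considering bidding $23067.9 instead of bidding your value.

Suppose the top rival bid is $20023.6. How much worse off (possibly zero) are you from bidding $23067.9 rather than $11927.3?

Bidding your value $11927.3: you lose (since $11927.3 < $20023.6). Payoff $0.
Bidding $23067.9: you win and pay $20023.6. Payoff $11927.3 − $20023.6 = −$8096.3.
The competing bid $20023.6 lies between your value and your inflated bid, so overbidding wins an item priced above your value.
Loss from deviating = $0 − (−$8096.3) = $8096.3.
In a second-price auction your bid sets only whether you win, not what you pay, so bidding your true value is weakly dominant.

$8096.3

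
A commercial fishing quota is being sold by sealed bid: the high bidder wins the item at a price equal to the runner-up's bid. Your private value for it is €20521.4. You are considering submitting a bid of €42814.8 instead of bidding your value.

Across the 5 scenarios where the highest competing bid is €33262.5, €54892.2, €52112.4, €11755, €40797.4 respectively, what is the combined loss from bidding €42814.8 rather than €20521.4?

The deviation costs you only when the competing bid falls strictly between €20521.4 and €42814.8; elsewhere both bids give the same outcome.
€33262.5: truthful payoff €0, deviation payoff −€12741.1 → loss €12741.1.
€54892.2: outcomes coincide → loss €0.
€52112.4: outcomes coincide → loss €0.
€11755: outcomes coincide → loss €0.
€40797.4: truthful payoff €0, deviation payoff −€20276 → loss €20276.
Total loss = €12741.1 + €20276 = €33017.1.

€33017.1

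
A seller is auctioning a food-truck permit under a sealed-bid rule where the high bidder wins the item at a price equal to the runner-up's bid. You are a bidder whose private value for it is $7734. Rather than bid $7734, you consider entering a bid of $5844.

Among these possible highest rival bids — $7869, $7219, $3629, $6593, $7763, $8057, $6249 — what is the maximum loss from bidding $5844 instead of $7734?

$1485

$7869: same outcome either way → loss $0.
$7219: truthful gives $515, deviation gives $0 → loss $515.
$3629: same outcome either way → loss $0.
$6593: truthful gives $1141, deviation gives $0 → loss $1141.
$7763: same outcome either way → loss $0.
$8057: same outcome either way → loss $0.
$6249: truthful gives $1485, deviation gives $0 → loss $1485.
Maximum loss: $1485.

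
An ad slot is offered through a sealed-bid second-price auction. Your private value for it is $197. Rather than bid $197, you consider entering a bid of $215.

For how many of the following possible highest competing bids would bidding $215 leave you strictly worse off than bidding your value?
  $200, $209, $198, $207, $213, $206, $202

7

The deviation hurts exactly when the highest competing bid lies strictly between $197 and $215 — overbidding then wins at a price above your value.
$200: inside the interval → strictly worse (loss $3).
$209: inside the interval → strictly worse (loss $12).
$198: inside the interval → strictly worse (loss $1).
$207: inside the interval → strictly worse (loss $10).
$213: inside the interval → strictly worse (loss $16).
$206: inside the interval → strictly worse (loss $9).
$202: inside the interval → strictly worse (loss $5).
Count: 7.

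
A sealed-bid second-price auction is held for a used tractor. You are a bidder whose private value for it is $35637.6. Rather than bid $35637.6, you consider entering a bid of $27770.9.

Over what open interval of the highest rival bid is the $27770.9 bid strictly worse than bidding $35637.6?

($27770.9, $35637.6)

If the competing bid is below $27770.9, both bids win at the same price — no difference.
If it is above $35637.6, both bids lose — no difference.
If it lies strictly between $27770.9 and $35637.6, bidding your value wins at a price below your value (positive payoff) while bidding $27770.9 loses (payoff 0).
So the deviation strictly hurts on the open interval ($27770.9, $35637.6).
Truthful bidding weakly dominates here: raising your bid can only win items priced above your value, and lowering it can only forfeit items priced below.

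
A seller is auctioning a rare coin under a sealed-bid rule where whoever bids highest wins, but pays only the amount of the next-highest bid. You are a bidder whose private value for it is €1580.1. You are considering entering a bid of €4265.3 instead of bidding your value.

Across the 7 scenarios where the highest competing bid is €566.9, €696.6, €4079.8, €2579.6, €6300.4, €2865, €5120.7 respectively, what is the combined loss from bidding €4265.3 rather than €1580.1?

The deviation costs you only when the competing bid falls strictly between €1580.1 and €4265.3; elsewhere both bids give the same outcome.
€566.9: outcomes coincide → loss €0.
€696.6: outcomes coincide → loss €0.
€4079.8: truthful payoff €0, deviation payoff −€2499.7 → loss €2499.7.
€2579.6: truthful payoff €0, deviation payoff −€999.5 → loss €999.5.
€6300.4: outcomes coincide → loss €0.
€2865: truthful payoff €0, deviation payoff −€1284.9 → loss €1284.9.
€5120.7: outcomes coincide → loss €0.
Total loss = €2499.7 + €999.5 + €1284.9 = €4784.1.
Because the price is fixed by the runner-up's bid, deviating from your value can only change a good outcome into a bad one — never the reverse.

€4784.1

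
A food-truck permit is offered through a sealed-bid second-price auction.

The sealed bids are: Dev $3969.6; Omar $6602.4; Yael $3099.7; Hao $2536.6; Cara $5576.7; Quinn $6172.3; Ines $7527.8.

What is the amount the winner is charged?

Highest bid: Ines at $7527.8, so Ines wins.
Second-highest bid: Omar at $6602.4 — that is the price the winner pays.

$6602.4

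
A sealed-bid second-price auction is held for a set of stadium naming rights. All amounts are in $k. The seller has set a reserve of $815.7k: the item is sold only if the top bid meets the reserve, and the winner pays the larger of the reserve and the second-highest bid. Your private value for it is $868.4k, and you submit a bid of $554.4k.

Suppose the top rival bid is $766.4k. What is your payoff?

$0k

Your bid $554.4k is below the highest competing bid $766.4k, so you lose. Payoff $0k.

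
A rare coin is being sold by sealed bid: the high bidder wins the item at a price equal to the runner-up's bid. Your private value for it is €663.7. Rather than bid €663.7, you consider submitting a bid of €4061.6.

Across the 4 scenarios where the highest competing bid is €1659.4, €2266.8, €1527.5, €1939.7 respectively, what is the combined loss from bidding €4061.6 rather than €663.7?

The deviation costs you only when the competing bid falls strictly between €663.7 and €4061.6; elsewhere both bids give the same outcome.
€1659.4: truthful payoff €0, deviation payoff −€995.7 → loss €995.7.
€2266.8: truthful payoff €0, deviation payoff −€1603.1 → loss €1603.1.
€1527.5: truthful payoff €0, deviation payoff −€863.8 → loss €863.8.
€1939.7: truthful payoff €0, deviation payoff −€1276 → loss €1276.
Total loss = €995.7 + €1603.1 + €863.8 + €1276 = €4738.6.

€4738.6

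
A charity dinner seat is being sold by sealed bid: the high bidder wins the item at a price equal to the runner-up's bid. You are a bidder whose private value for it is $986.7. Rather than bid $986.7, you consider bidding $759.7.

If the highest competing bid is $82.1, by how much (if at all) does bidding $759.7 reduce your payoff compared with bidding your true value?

Bidding your value $986.7: you win (since $986.7 > $82.1) and pay $82.1. Payoff $904.6.
Bidding $759.7: you win and pay $82.1. Payoff $986.7 − $82.1 = $904.6.
Difference = $904.6 − $904.6 = $0; both bids lead to the same outcome because the competing bid is below both your value and your alternative bid.

$0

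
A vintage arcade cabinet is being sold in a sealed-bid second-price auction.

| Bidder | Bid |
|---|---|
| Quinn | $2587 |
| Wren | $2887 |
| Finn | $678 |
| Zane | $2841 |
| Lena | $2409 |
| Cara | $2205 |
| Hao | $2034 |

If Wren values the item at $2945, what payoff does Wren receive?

Highest bid: Wren at $2887, so Wren wins.
Second-highest bid: Zane at $2841 — that is the price the winner pays.
Wren's payoff = value − price = $2945 − $2841 = $104.

$104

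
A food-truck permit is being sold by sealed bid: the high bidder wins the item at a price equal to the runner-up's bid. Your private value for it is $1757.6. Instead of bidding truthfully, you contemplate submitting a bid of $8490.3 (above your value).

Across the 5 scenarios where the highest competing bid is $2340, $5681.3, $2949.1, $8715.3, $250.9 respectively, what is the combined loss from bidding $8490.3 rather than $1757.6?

$5697.6

The deviation costs you only when the competing bid falls strictly between $1757.6 and $8490.3; elsewhere both bids give the same outcome.
$2340: truthful payoff $0, deviation payoff −$582.4 → loss $582.4.
$5681.3: truthful payoff $0, deviation payoff −$3923.7 → loss $3923.7.
$2949.1: truthful payoff $0, deviation payoff −$1191.5 → loss $1191.5.
$8715.3: outcomes coincide → loss $0.
$250.9: outcomes coincide → loss $0.
Total loss = $582.4 + $3923.7 + $1191.5 = $5697.6.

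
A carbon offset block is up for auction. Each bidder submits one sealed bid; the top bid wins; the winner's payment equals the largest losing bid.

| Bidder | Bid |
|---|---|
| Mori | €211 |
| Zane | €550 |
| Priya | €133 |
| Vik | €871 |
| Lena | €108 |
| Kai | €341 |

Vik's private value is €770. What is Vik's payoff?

Highest bid: Vik at €871, so Vik wins.
Second-highest bid: Zane at €550 — that is the price the winner pays.
Vik's payoff = value − price = €770 − €550 = €220.

€220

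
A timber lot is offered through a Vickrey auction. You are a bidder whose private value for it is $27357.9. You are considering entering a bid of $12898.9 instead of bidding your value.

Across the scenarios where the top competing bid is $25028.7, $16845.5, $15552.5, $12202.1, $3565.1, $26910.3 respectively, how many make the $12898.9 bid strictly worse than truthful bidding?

The deviation hurts exactly when the highest competing bid lies strictly between $12898.9 and $27357.9 — underbidding then forfeits a profitable win.
$25028.7: inside the interval → strictly worse (loss $2329.2).
$16845.5: inside the interval → strictly worse (loss $10512.4).
$15552.5: inside the interval → strictly worse (loss $11805.4).
$12202.1: below both → same outcome either way.
$3565.1: below both → same outcome either way.
$26910.3: inside the interval → strictly worse (loss $447.6).
Count: 4.

4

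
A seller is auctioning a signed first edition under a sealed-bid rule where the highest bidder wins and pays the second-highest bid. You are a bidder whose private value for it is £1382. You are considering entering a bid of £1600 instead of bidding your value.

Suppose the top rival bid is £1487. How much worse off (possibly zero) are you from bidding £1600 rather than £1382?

Bidding your value £1382: you lose (since £1382 < £1487). Payoff £0.
Bidding £1600: you win and pay £1487. Payoff £1382 − £1487 = −£105.
The competing bid £1487 lies between your value and your inflated bid, so overbidding wins an item priced above your value.
Loss from deviating = £0 − (−£105) = £105.

£105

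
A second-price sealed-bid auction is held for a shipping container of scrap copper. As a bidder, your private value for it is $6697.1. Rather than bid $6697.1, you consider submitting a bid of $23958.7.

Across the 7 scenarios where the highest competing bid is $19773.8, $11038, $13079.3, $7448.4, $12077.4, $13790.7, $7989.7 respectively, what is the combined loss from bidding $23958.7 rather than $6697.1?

$38317.6

The deviation costs you only when the competing bid falls strictly between $6697.1 and $23958.7; elsewhere both bids give the same outcome.
$19773.8: truthful payoff $0, deviation payoff −$13076.7 → loss $13076.7.
$11038: truthful payoff $0, deviation payoff −$4340.9 → loss $4340.9.
$13079.3: truthful payoff $0, deviation payoff −$6382.2 → loss $6382.2.
$7448.4: truthful payoff $0, deviation payoff −$751.3 → loss $751.3.
$12077.4: truthful payoff $0, deviation payoff −$5380.3 → loss $5380.3.
$13790.7: truthful payoff $0, deviation payoff −$7093.6 → loss $7093.6.
$7989.7: truthful payoff $0, deviation payoff −$1292.6 → loss $1292.6.
Total loss = $13076.7 + $4340.9 + $6382.2 + $751.3 + $5380.3 + $7093.6 + $1292.6 = $38317.6.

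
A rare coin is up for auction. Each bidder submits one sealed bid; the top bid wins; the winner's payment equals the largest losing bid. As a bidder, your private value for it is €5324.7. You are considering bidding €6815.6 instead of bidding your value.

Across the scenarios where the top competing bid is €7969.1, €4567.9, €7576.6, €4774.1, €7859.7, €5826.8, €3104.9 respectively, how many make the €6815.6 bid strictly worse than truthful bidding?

The deviation hurts exactly when the highest competing bid lies strictly between €5324.7 and €6815.6 — overbidding then wins at a price above your value.
€7969.1: above both → same outcome either way.
€4567.9: below both → same outcome either way.
€7576.6: above both → same outcome either way.
€4774.1: below both → same outcome either way.
€7859.7: above both → same outcome either way.
€5826.8: inside the interval → strictly worse (loss €502.1).
€3104.9: below both → same outcome either way.
Count: 1.

1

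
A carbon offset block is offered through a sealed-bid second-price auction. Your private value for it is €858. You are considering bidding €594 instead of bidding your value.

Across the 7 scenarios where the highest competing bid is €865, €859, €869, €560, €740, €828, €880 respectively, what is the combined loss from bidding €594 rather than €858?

€148

The deviation costs you only when the competing bid falls strictly between €594 and €858; elsewhere both bids give the same outcome.
€865: outcomes coincide → loss €0.
€859: outcomes coincide → loss €0.
€869: outcomes coincide → loss €0.
€560: outcomes coincide → loss €0.
€740: truthful payoff €118, deviation payoff €0 → loss €118.
€828: truthful payoff €30, deviation payoff €0 → loss €30.
€880: outcomes coincide → loss €0.
Total loss = €118 + €30 = €148.
In a second-price auction your bid sets only whether you win, not what you pay, so bidding your true value is weakly dominant.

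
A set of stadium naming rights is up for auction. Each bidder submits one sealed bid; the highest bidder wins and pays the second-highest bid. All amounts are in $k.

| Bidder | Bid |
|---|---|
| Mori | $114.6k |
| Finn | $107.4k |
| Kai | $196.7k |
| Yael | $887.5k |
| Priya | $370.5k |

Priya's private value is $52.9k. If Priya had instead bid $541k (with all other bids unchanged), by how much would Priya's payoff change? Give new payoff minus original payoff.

The highest bid among the other bidders is $887.5k; Priya's bid doesn't change that.
Original bid $370.5k: Priya is not highest (top rival bid is $887.5k); payoff $0k.
Alternative bid $541k: Priya is not highest (top rival bid is $887.5k); payoff $0k.
Change in payoff = $0k − ($0k) = $0k.

$0k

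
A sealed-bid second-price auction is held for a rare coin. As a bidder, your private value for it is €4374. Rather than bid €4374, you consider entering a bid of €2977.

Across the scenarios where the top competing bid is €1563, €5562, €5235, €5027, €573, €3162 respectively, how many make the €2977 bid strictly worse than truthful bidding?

1

The deviation hurts exactly when the highest competing bid lies strictly between €2977 and €4374 — underbidding then forfeits a profitable win.
€1563: below both → same outcome either way.
€5562: above both → same outcome either way.
€5235: above both → same outcome either way.
€5027: above both → same outcome either way.
€573: below both → same outcome either way.
€3162: inside the interval → strictly worse (loss €1212).
Count: 1.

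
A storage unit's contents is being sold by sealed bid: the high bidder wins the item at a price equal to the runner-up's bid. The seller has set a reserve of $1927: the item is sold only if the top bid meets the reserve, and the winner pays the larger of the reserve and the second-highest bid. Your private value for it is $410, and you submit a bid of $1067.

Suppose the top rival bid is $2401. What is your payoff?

Your bid $1067 is below the highest competing bid $2401, so you lose. Payoff $0.

$0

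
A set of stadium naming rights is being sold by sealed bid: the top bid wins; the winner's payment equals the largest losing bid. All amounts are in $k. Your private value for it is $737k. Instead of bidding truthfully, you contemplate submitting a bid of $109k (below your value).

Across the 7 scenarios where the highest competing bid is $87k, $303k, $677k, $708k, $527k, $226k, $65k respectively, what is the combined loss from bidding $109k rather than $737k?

$1244k

The deviation costs you only when the competing bid falls strictly between $109k and $737k; elsewhere both bids give the same outcome.
$87k: outcomes coincide → loss $0k.
$303k: truthful payoff $434k, deviation payoff $0k → loss $434k.
$677k: truthful payoff $60k, deviation payoff $0k → loss $60k.
$708k: truthful payoff $29k, deviation payoff $0k → loss $29k.
$527k: truthful payoff $210k, deviation payoff $0k → loss $210k.
$226k: truthful payoff $511k, deviation payoff $0k → loss $511k.
$65k: outcomes coincide → loss $0k.
Total loss = $434k + $60k + $29k + $210k + $511k = $1244k.
Because the price is fixed by the runner-up's bid, deviating from your value can only change a good outcome into a bad one — never the reverse.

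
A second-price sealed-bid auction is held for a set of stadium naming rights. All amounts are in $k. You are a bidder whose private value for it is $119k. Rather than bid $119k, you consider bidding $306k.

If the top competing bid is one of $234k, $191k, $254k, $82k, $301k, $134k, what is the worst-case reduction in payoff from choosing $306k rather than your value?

$234k: truthful gives $0k, deviation gives −$115k → loss $115k.
$191k: truthful gives $0k, deviation gives −$72k → loss $72k.
$254k: truthful gives $0k, deviation gives −$135k → loss $135k.
$82k: same outcome either way → loss $0k.
$301k: truthful gives $0k, deviation gives −$182k → loss $182k.
$134k: truthful gives $0k, deviation gives −$15k → loss $15k.
Maximum loss: $182k.

$182k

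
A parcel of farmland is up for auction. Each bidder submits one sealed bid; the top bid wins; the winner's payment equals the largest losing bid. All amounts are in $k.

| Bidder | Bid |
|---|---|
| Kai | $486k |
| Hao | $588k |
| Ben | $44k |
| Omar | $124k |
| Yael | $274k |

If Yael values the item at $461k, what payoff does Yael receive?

$0k

Highest bid: Hao at $588k, so Hao wins.
Second-highest bid: Kai at $486k — that is the price the winner pays.
Yael did not win, so Yael pays nothing and receives nothing: payoff $0k.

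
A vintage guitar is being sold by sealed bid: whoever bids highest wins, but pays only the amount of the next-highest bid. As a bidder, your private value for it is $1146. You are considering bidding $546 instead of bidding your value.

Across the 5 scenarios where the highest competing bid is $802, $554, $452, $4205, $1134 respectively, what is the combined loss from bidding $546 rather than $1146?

The deviation costs you only when the competing bid falls strictly between $546 and $1146; elsewhere both bids give the same outcome.
$802: truthful payoff $344, deviation payoff $0 → loss $344.
$554: truthful payoff $592, deviation payoff $0 → loss $592.
$452: outcomes coincide → loss $0.
$4205: outcomes coincide → loss $0.
$1134: truthful payoff $12, deviation payoff $0 → loss $12.
Total loss = $344 + $592 + $12 = $948.

$948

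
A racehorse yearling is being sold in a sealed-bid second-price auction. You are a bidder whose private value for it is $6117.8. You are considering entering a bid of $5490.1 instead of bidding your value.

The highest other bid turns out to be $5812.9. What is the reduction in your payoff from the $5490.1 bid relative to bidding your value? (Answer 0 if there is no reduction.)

$304.9

Bidding your value $6117.8: you win (since $6117.8 > $5812.9) and pay $5812.9. Payoff $304.9.
Bidding $5490.1: you lose. Payoff $0.
The competing bid $5812.9 lies between your shaded bid and your value, so underbidding forfeits an item you could have won at a profitable price.
Loss from deviating = $304.9 − ($0) = $304.9.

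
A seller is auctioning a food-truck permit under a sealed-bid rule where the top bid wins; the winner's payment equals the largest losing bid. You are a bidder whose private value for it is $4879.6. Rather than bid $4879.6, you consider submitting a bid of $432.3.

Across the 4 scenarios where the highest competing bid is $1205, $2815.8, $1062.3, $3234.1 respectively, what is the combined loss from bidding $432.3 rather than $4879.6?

$11201.2

The deviation costs you only when the competing bid falls strictly between $432.3 and $4879.6; elsewhere both bids give the same outcome.
$1205: truthful payoff $3674.6, deviation payoff $0 → loss $3674.6.
$2815.8: truthful payoff $2063.8, deviation payoff $0 → loss $2063.8.
$1062.3: truthful payoff $3817.3, deviation payoff $0 → loss $3817.3.
$3234.1: truthful payoff $1645.5, deviation payoff $0 → loss $1645.5.
Total loss = $3674.6 + $2063.8 + $3817.3 + $1645.5 = $11201.2.
Because the price is fixed by the runner-up's bid, deviating from your value can only change a good outcome into a bad one — never the reverse.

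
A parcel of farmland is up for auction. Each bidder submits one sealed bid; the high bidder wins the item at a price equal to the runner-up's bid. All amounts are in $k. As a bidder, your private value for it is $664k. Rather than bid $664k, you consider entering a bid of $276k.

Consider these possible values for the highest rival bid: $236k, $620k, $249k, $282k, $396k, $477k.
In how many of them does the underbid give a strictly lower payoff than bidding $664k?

4

The deviation hurts exactly when the highest competing bid lies strictly between $276k and $664k — underbidding then forfeits a profitable win.
$236k: below both → same outcome either way.
$620k: inside the interval → strictly worse (loss $44k).
$249k: below both → same outcome either way.
$282k: inside the interval → strictly worse (loss $382k).
$396k: inside the interval → strictly worse (loss $268k).
$477k: inside the interval → strictly worse (loss $187k).
Count: 4.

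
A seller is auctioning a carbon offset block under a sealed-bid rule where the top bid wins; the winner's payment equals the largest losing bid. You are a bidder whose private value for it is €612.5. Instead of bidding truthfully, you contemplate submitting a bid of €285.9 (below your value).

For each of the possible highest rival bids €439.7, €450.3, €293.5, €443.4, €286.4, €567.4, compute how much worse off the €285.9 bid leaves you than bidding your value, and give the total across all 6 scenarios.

The deviation costs you only when the competing bid falls strictly between €285.9 and €612.5; elsewhere both bids give the same outcome.
€439.7: truthful payoff €172.8, deviation payoff €0 → loss €172.8.
€450.3: truthful payoff €162.2, deviation payoff €0 → loss €162.2.
€293.5: truthful payoff €319, deviation payoff €0 → loss €319.
€443.4: truthful payoff €169.1, deviation payoff €0 → loss €169.1.
€286.4: truthful payoff €326.1, deviation payoff €0 → loss €326.1.
€567.4: truthful payoff €45.1, deviation payoff €0 → loss €45.1.
Total loss = €172.8 + €162.2 + €319 + €169.1 + €326.1 + €45.1 = €1194.3.
In a second-price auction your bid sets only whether you win, not what you pay, so bidding your true value is weakly dominant.

€1194.3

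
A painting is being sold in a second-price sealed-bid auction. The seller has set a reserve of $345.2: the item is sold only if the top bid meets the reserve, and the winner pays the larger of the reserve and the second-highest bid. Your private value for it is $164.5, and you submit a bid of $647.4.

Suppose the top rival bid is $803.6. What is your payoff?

$0

Your bid $647.4 is below the highest competing bid $803.6, so you lose. Payoff $0.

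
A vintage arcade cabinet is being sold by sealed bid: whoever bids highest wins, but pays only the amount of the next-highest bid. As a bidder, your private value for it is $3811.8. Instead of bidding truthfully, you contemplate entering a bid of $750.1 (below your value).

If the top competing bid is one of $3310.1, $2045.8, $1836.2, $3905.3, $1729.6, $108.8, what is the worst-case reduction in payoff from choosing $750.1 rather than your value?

$3310.1: truthful gives $501.7, deviation gives $0 → loss $501.7.
$2045.8: truthful gives $1766, deviation gives $0 → loss $1766.
$1836.2: truthful gives $1975.6, deviation gives $0 → loss $1975.6.
$3905.3: same outcome either way → loss $0.
$1729.6: truthful gives $2082.2, deviation gives $0 → loss $2082.2.
$108.8: same outcome either way → loss $0.
Maximum loss: $2082.2.

$2082.2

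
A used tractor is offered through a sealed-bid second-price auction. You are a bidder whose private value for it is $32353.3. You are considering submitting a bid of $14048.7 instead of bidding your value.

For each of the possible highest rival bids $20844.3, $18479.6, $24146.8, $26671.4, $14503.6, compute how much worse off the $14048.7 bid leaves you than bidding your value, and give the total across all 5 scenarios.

The deviation costs you only when the competing bid falls strictly between $14048.7 and $32353.3; elsewhere both bids give the same outcome.
$20844.3: truthful payoff $11509, deviation payoff $0 → loss $11509.
$18479.6: truthful payoff $13873.7, deviation payoff $0 → loss $13873.7.
$24146.8: truthful payoff $8206.5, deviation payoff $0 → loss $8206.5.
$26671.4: truthful payoff $5681.9, deviation payoff $0 → loss $5681.9.
$14503.6: truthful payoff $17849.7, deviation payoff $0 → loss $17849.7.
Total loss = $11509 + $13873.7 + $8206.5 + $5681.9 + $17849.7 = $57120.8.
Truthful bidding weakly dominates here: raising your bid can only win items priced above your value, and lowering it can only forfeit items priced below.

$57120.8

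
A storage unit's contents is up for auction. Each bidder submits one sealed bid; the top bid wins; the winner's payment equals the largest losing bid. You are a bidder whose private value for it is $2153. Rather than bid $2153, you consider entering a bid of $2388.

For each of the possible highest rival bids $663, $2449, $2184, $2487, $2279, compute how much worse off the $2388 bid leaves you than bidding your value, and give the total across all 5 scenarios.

The deviation costs you only when the competing bid falls strictly between $2153 and $2388; elsewhere both bids give the same outcome.
$663: outcomes coincide → loss $0.
$2449: outcomes coincide → loss $0.
$2184: truthful payoff $0, deviation payoff −$31 → loss $31.
$2487: outcomes coincide → loss $0.
$2279: truthful payoff $0, deviation payoff −$126 → loss $126.
Total loss = $31 + $126 = $157.

$157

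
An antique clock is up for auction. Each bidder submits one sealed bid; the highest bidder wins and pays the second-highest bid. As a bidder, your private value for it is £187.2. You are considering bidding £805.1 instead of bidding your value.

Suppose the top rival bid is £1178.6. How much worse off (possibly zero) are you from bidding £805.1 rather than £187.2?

£0

Bidding your value £187.2: you lose (since £187.2 < £1178.6). Payoff £0.
Bidding £805.1: you lose. Payoff £0.
Difference = £0 − £0 = £0; both bids lead to the same outcome because the competing bid is above both your value and your alternative bid.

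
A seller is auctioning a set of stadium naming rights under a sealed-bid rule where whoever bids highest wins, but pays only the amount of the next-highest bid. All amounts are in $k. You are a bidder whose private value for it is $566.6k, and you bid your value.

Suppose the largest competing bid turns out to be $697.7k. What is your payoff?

$0k

Your bid $566.6k is below the highest competing bid $697.7k, so you lose.
A losing bidder pays nothing and receives nothing: payoff = $0k.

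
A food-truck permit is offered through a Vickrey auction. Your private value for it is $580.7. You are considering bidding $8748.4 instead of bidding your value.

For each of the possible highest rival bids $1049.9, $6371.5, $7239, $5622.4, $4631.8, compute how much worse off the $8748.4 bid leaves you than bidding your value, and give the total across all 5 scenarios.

$22011.1

The deviation costs you only when the competing bid falls strictly between $580.7 and $8748.4; elsewhere both bids give the same outcome.
$1049.9: truthful payoff $0, deviation payoff −$469.2 → loss $469.2.
$6371.5: truthful payoff $0, deviation payoff −$5790.8 → loss $5790.8.
$7239: truthful payoff $0, deviation payoff −$6658.3 → loss $6658.3.
$5622.4: truthful payoff $0, deviation payoff −$5041.7 → loss $5041.7.
$4631.8: truthful payoff $0, deviation payoff −$4051.1 → loss $4051.1.
Total loss = $469.2 + $5790.8 + $6658.3 + $5041.7 + $4051.1 = $22011.1.
Because the price is fixed by the runner-up's bid, deviating from your value can only change a good outcome into a bad one — never the reverse.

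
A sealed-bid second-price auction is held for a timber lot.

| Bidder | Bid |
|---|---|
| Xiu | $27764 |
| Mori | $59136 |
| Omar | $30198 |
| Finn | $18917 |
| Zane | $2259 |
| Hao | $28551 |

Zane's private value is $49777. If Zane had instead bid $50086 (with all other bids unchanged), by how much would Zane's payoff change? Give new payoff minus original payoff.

$0

The highest bid among the other bidders is $59136; Zane's bid doesn't change that.
Original bid $2259: Zane is not highest (top rival bid is $59136); payoff $0.
Alternative bid $50086: Zane is not highest (top rival bid is $59136); payoff $0.
Change in payoff = $0 − ($0) = $0.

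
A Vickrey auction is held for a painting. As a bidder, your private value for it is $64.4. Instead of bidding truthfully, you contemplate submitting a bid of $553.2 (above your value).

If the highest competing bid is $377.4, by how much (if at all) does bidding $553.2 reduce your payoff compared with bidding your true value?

Bidding your value $64.4: you lose (since $64.4 < $377.4). Payoff $0.
Bidding $553.2: you win and pay $377.4. Payoff $64.4 − $377.4 = −$313.
The competing bid $377.4 lies between your value and your inflated bid, so overbidding wins an item priced above your value.
Loss from deviating = $0 − (−$313) = $313.
Truthful bidding weakly dominates here: raising your bid can only win items priced above your value, and lowering it can only forfeit items priced below.

$313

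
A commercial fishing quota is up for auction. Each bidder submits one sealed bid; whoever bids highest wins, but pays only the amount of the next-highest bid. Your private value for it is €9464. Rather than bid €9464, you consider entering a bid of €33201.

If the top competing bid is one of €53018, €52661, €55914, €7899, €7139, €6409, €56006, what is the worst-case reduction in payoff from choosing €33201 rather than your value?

€53018: same outcome either way → loss €0.
€52661: same outcome either way → loss €0.
€55914: same outcome either way → loss €0.
€7899: same outcome either way → loss €0.
€7139: same outcome either way → loss €0.
€6409: same outcome either way → loss €0.
€56006: same outcome either way → loss €0.
Maximum loss: €0.

€0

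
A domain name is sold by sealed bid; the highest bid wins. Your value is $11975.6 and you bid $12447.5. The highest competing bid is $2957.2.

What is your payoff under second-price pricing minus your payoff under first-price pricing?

You have the highest bid, so you win under either rule.
Second-price: pay $2957.2 → payoff $9018.4.
First-price: pay your own bid $12447.5 → payoff −$471.9.
Difference = $9018.4 − (−$471.9) = $9490.3.

$9490.3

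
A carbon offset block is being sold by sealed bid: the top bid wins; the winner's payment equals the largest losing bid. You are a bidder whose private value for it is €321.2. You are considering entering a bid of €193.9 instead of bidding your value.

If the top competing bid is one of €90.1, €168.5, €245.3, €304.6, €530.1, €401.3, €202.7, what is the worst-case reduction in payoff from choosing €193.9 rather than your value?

€90.1: same outcome either way → loss €0.
€168.5: same outcome either way → loss €0.
€245.3: truthful gives €75.9, deviation gives €0 → loss €75.9.
€304.6: truthful gives €16.6, deviation gives €0 → loss €16.6.
€530.1: same outcome either way → loss €0.
€401.3: same outcome either way → loss €0.
€202.7: truthful gives €118.5, deviation gives €0 → loss €118.5.
Maximum loss: €118.5.

€118.5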